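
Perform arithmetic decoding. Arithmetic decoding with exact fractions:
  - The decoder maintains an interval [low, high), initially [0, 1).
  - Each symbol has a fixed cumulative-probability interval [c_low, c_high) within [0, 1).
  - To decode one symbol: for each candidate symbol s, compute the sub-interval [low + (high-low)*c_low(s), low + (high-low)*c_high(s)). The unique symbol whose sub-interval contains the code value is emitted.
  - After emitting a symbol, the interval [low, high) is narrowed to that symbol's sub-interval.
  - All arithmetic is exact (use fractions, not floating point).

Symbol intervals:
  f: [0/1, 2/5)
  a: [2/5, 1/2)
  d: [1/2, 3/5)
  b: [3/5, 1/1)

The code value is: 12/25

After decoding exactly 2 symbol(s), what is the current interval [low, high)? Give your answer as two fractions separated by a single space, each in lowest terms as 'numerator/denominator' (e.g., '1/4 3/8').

Step 1: interval [0/1, 1/1), width = 1/1 - 0/1 = 1/1
  'f': [0/1 + 1/1*0/1, 0/1 + 1/1*2/5) = [0/1, 2/5)
  'a': [0/1 + 1/1*2/5, 0/1 + 1/1*1/2) = [2/5, 1/2) <- contains code 12/25
  'd': [0/1 + 1/1*1/2, 0/1 + 1/1*3/5) = [1/2, 3/5)
  'b': [0/1 + 1/1*3/5, 0/1 + 1/1*1/1) = [3/5, 1/1)
  emit 'a', narrow to [2/5, 1/2)
Step 2: interval [2/5, 1/2), width = 1/2 - 2/5 = 1/10
  'f': [2/5 + 1/10*0/1, 2/5 + 1/10*2/5) = [2/5, 11/25)
  'a': [2/5 + 1/10*2/5, 2/5 + 1/10*1/2) = [11/25, 9/20)
  'd': [2/5 + 1/10*1/2, 2/5 + 1/10*3/5) = [9/20, 23/50)
  'b': [2/5 + 1/10*3/5, 2/5 + 1/10*1/1) = [23/50, 1/2) <- contains code 12/25
  emit 'b', narrow to [23/50, 1/2)

Answer: 23/50 1/2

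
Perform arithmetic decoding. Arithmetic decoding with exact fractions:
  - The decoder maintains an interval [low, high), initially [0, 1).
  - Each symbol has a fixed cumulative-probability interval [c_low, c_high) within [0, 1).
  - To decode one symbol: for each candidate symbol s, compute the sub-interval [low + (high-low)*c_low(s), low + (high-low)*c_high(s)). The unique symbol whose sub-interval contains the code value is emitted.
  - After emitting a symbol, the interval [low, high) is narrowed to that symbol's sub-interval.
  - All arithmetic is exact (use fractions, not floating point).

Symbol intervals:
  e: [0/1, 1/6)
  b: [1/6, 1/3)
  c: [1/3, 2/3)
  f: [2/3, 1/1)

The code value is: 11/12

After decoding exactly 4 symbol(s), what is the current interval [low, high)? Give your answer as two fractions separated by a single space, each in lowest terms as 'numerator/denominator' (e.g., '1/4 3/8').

Step 1: interval [0/1, 1/1), width = 1/1 - 0/1 = 1/1
  'e': [0/1 + 1/1*0/1, 0/1 + 1/1*1/6) = [0/1, 1/6)
  'b': [0/1 + 1/1*1/6, 0/1 + 1/1*1/3) = [1/6, 1/3)
  'c': [0/1 + 1/1*1/3, 0/1 + 1/1*2/3) = [1/3, 2/3)
  'f': [0/1 + 1/1*2/3, 0/1 + 1/1*1/1) = [2/3, 1/1) <- contains code 11/12
  emit 'f', narrow to [2/3, 1/1)
Step 2: interval [2/3, 1/1), width = 1/1 - 2/3 = 1/3
  'e': [2/3 + 1/3*0/1, 2/3 + 1/3*1/6) = [2/3, 13/18)
  'b': [2/3 + 1/3*1/6, 2/3 + 1/3*1/3) = [13/18, 7/9)
  'c': [2/3 + 1/3*1/3, 2/3 + 1/3*2/3) = [7/9, 8/9)
  'f': [2/3 + 1/3*2/3, 2/3 + 1/3*1/1) = [8/9, 1/1) <- contains code 11/12
  emit 'f', narrow to [8/9, 1/1)
Step 3: interval [8/9, 1/1), width = 1/1 - 8/9 = 1/9
  'e': [8/9 + 1/9*0/1, 8/9 + 1/9*1/6) = [8/9, 49/54)
  'b': [8/9 + 1/9*1/6, 8/9 + 1/9*1/3) = [49/54, 25/27) <- contains code 11/12
  'c': [8/9 + 1/9*1/3, 8/9 + 1/9*2/3) = [25/27, 26/27)
  'f': [8/9 + 1/9*2/3, 8/9 + 1/9*1/1) = [26/27, 1/1)
  emit 'b', narrow to [49/54, 25/27)
Step 4: interval [49/54, 25/27), width = 25/27 - 49/54 = 1/54
  'e': [49/54 + 1/54*0/1, 49/54 + 1/54*1/6) = [49/54, 295/324)
  'b': [49/54 + 1/54*1/6, 49/54 + 1/54*1/3) = [295/324, 74/81)
  'c': [49/54 + 1/54*1/3, 49/54 + 1/54*2/3) = [74/81, 149/162) <- contains code 11/12
  'f': [49/54 + 1/54*2/3, 49/54 + 1/54*1/1) = [149/162, 25/27)
  emit 'c', narrow to [74/81, 149/162)

Answer: 74/81 149/162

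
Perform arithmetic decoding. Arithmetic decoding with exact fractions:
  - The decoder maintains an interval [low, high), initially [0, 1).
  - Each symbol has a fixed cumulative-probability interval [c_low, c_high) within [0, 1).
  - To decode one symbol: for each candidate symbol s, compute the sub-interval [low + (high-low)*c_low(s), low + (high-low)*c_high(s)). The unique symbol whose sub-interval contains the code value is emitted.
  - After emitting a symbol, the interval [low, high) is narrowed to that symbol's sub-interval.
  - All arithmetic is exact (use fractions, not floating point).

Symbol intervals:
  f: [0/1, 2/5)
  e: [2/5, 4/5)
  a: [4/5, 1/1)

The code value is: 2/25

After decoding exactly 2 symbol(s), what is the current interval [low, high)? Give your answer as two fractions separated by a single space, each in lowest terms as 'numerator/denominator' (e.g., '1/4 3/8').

Answer: 0/1 4/25

Derivation:
Step 1: interval [0/1, 1/1), width = 1/1 - 0/1 = 1/1
  'f': [0/1 + 1/1*0/1, 0/1 + 1/1*2/5) = [0/1, 2/5) <- contains code 2/25
  'e': [0/1 + 1/1*2/5, 0/1 + 1/1*4/5) = [2/5, 4/5)
  'a': [0/1 + 1/1*4/5, 0/1 + 1/1*1/1) = [4/5, 1/1)
  emit 'f', narrow to [0/1, 2/5)
Step 2: interval [0/1, 2/5), width = 2/5 - 0/1 = 2/5
  'f': [0/1 + 2/5*0/1, 0/1 + 2/5*2/5) = [0/1, 4/25) <- contains code 2/25
  'e': [0/1 + 2/5*2/5, 0/1 + 2/5*4/5) = [4/25, 8/25)
  'a': [0/1 + 2/5*4/5, 0/1 + 2/5*1/1) = [8/25, 2/5)
  emit 'f', narrow to [0/1, 4/25)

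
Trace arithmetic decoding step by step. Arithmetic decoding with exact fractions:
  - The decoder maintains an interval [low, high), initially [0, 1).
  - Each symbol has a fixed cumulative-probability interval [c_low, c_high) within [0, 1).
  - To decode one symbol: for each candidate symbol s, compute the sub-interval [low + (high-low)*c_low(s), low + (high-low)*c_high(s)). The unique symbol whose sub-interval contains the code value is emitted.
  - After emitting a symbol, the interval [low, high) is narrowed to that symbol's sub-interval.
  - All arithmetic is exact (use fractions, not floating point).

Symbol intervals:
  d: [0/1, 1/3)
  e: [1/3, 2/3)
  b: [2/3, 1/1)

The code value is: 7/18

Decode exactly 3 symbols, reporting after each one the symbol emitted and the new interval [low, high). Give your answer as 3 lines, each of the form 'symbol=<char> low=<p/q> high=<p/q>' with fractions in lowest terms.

Answer: symbol=e low=1/3 high=2/3
symbol=d low=1/3 high=4/9
symbol=e low=10/27 high=11/27

Derivation:
Step 1: interval [0/1, 1/1), width = 1/1 - 0/1 = 1/1
  'd': [0/1 + 1/1*0/1, 0/1 + 1/1*1/3) = [0/1, 1/3)
  'e': [0/1 + 1/1*1/3, 0/1 + 1/1*2/3) = [1/3, 2/3) <- contains code 7/18
  'b': [0/1 + 1/1*2/3, 0/1 + 1/1*1/1) = [2/3, 1/1)
  emit 'e', narrow to [1/3, 2/3)
Step 2: interval [1/3, 2/3), width = 2/3 - 1/3 = 1/3
  'd': [1/3 + 1/3*0/1, 1/3 + 1/3*1/3) = [1/3, 4/9) <- contains code 7/18
  'e': [1/3 + 1/3*1/3, 1/3 + 1/3*2/3) = [4/9, 5/9)
  'b': [1/3 + 1/3*2/3, 1/3 + 1/3*1/1) = [5/9, 2/3)
  emit 'd', narrow to [1/3, 4/9)
Step 3: interval [1/3, 4/9), width = 4/9 - 1/3 = 1/9
  'd': [1/3 + 1/9*0/1, 1/3 + 1/9*1/3) = [1/3, 10/27)
  'e': [1/3 + 1/9*1/3, 1/3 + 1/9*2/3) = [10/27, 11/27) <- contains code 7/18
  'b': [1/3 + 1/9*2/3, 1/3 + 1/9*1/1) = [11/27, 4/9)
  emit 'e', narrow to [10/27, 11/27)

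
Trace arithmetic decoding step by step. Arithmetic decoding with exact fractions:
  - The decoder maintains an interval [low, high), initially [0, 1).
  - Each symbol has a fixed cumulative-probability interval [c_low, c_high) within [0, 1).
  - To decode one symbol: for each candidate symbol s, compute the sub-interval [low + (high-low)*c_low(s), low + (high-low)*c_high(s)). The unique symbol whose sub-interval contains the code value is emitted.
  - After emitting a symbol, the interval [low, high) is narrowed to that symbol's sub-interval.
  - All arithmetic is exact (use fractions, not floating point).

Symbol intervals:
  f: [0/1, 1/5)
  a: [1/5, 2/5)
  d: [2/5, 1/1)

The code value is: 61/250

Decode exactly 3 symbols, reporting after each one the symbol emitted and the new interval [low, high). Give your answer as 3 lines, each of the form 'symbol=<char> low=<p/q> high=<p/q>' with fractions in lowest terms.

Step 1: interval [0/1, 1/1), width = 1/1 - 0/1 = 1/1
  'f': [0/1 + 1/1*0/1, 0/1 + 1/1*1/5) = [0/1, 1/5)
  'a': [0/1 + 1/1*1/5, 0/1 + 1/1*2/5) = [1/5, 2/5) <- contains code 61/250
  'd': [0/1 + 1/1*2/5, 0/1 + 1/1*1/1) = [2/5, 1/1)
  emit 'a', narrow to [1/5, 2/5)
Step 2: interval [1/5, 2/5), width = 2/5 - 1/5 = 1/5
  'f': [1/5 + 1/5*0/1, 1/5 + 1/5*1/5) = [1/5, 6/25)
  'a': [1/5 + 1/5*1/5, 1/5 + 1/5*2/5) = [6/25, 7/25) <- contains code 61/250
  'd': [1/5 + 1/5*2/5, 1/5 + 1/5*1/1) = [7/25, 2/5)
  emit 'a', narrow to [6/25, 7/25)
Step 3: interval [6/25, 7/25), width = 7/25 - 6/25 = 1/25
  'f': [6/25 + 1/25*0/1, 6/25 + 1/25*1/5) = [6/25, 31/125) <- contains code 61/250
  'a': [6/25 + 1/25*1/5, 6/25 + 1/25*2/5) = [31/125, 32/125)
  'd': [6/25 + 1/25*2/5, 6/25 + 1/25*1/1) = [32/125, 7/25)
  emit 'f', narrow to [6/25, 31/125)

Answer: symbol=a low=1/5 high=2/5
symbol=a low=6/25 high=7/25
symbol=f low=6/25 high=31/125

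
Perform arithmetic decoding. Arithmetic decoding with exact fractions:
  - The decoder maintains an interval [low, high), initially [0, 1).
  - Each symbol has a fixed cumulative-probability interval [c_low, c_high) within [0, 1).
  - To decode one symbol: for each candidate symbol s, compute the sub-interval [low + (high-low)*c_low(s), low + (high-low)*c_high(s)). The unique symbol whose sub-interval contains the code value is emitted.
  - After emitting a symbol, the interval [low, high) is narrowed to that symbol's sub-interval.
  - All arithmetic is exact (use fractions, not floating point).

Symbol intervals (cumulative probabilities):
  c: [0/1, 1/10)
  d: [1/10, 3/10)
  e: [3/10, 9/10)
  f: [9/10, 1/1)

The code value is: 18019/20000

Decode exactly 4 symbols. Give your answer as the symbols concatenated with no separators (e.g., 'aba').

Step 1: interval [0/1, 1/1), width = 1/1 - 0/1 = 1/1
  'c': [0/1 + 1/1*0/1, 0/1 + 1/1*1/10) = [0/1, 1/10)
  'd': [0/1 + 1/1*1/10, 0/1 + 1/1*3/10) = [1/10, 3/10)
  'e': [0/1 + 1/1*3/10, 0/1 + 1/1*9/10) = [3/10, 9/10)
  'f': [0/1 + 1/1*9/10, 0/1 + 1/1*1/1) = [9/10, 1/1) <- contains code 18019/20000
  emit 'f', narrow to [9/10, 1/1)
Step 2: interval [9/10, 1/1), width = 1/1 - 9/10 = 1/10
  'c': [9/10 + 1/10*0/1, 9/10 + 1/10*1/10) = [9/10, 91/100) <- contains code 18019/20000
  'd': [9/10 + 1/10*1/10, 9/10 + 1/10*3/10) = [91/100, 93/100)
  'e': [9/10 + 1/10*3/10, 9/10 + 1/10*9/10) = [93/100, 99/100)
  'f': [9/10 + 1/10*9/10, 9/10 + 1/10*1/1) = [99/100, 1/1)
  emit 'c', narrow to [9/10, 91/100)
Step 3: interval [9/10, 91/100), width = 91/100 - 9/10 = 1/100
  'c': [9/10 + 1/100*0/1, 9/10 + 1/100*1/10) = [9/10, 901/1000) <- contains code 18019/20000
  'd': [9/10 + 1/100*1/10, 9/10 + 1/100*3/10) = [901/1000, 903/1000)
  'e': [9/10 + 1/100*3/10, 9/10 + 1/100*9/10) = [903/1000, 909/1000)
  'f': [9/10 + 1/100*9/10, 9/10 + 1/100*1/1) = [909/1000, 91/100)
  emit 'c', narrow to [9/10, 901/1000)
Step 4: interval [9/10, 901/1000), width = 901/1000 - 9/10 = 1/1000
  'c': [9/10 + 1/1000*0/1, 9/10 + 1/1000*1/10) = [9/10, 9001/10000)
  'd': [9/10 + 1/1000*1/10, 9/10 + 1/1000*3/10) = [9001/10000, 9003/10000)
  'e': [9/10 + 1/1000*3/10, 9/10 + 1/1000*9/10) = [9003/10000, 9009/10000)
  'f': [9/10 + 1/1000*9/10, 9/10 + 1/1000*1/1) = [9009/10000, 901/1000) <- contains code 18019/20000
  emit 'f', narrow to [9009/10000, 901/1000)

Answer: fccf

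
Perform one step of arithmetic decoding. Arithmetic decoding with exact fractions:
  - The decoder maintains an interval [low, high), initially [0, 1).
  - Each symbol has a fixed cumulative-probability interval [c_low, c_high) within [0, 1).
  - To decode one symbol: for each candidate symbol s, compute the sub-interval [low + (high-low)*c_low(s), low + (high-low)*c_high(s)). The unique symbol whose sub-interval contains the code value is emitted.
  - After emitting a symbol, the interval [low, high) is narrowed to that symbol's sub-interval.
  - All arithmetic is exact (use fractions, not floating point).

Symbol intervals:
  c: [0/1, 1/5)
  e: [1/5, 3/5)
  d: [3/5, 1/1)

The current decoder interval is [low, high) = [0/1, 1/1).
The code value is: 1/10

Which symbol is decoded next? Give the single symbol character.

Answer: c

Derivation:
Interval width = high − low = 1/1 − 0/1 = 1/1
Scaled code = (code − low) / width = (1/10 − 0/1) / 1/1 = 1/10
  c: [0/1, 1/5) ← scaled code falls here ✓
  e: [1/5, 3/5) 
  d: [3/5, 1/1) 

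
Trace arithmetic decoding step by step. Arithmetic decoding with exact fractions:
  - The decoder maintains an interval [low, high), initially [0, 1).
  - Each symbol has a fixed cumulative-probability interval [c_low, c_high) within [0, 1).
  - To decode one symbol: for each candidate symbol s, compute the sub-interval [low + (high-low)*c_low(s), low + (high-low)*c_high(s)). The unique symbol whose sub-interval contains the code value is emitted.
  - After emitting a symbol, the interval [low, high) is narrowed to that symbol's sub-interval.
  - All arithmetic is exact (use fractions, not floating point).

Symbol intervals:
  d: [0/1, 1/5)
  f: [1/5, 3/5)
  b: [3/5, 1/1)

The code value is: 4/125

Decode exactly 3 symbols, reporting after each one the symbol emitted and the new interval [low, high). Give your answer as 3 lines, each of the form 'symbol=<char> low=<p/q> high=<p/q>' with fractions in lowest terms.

Answer: symbol=d low=0/1 high=1/5
symbol=d low=0/1 high=1/25
symbol=b low=3/125 high=1/25

Derivation:
Step 1: interval [0/1, 1/1), width = 1/1 - 0/1 = 1/1
  'd': [0/1 + 1/1*0/1, 0/1 + 1/1*1/5) = [0/1, 1/5) <- contains code 4/125
  'f': [0/1 + 1/1*1/5, 0/1 + 1/1*3/5) = [1/5, 3/5)
  'b': [0/1 + 1/1*3/5, 0/1 + 1/1*1/1) = [3/5, 1/1)
  emit 'd', narrow to [0/1, 1/5)
Step 2: interval [0/1, 1/5), width = 1/5 - 0/1 = 1/5
  'd': [0/1 + 1/5*0/1, 0/1 + 1/5*1/5) = [0/1, 1/25) <- contains code 4/125
  'f': [0/1 + 1/5*1/5, 0/1 + 1/5*3/5) = [1/25, 3/25)
  'b': [0/1 + 1/5*3/5, 0/1 + 1/5*1/1) = [3/25, 1/5)
  emit 'd', narrow to [0/1, 1/25)
Step 3: interval [0/1, 1/25), width = 1/25 - 0/1 = 1/25
  'd': [0/1 + 1/25*0/1, 0/1 + 1/25*1/5) = [0/1, 1/125)
  'f': [0/1 + 1/25*1/5, 0/1 + 1/25*3/5) = [1/125, 3/125)
  'b': [0/1 + 1/25*3/5, 0/1 + 1/25*1/1) = [3/125, 1/25) <- contains code 4/125
  emit 'b', narrow to [3/125, 1/25)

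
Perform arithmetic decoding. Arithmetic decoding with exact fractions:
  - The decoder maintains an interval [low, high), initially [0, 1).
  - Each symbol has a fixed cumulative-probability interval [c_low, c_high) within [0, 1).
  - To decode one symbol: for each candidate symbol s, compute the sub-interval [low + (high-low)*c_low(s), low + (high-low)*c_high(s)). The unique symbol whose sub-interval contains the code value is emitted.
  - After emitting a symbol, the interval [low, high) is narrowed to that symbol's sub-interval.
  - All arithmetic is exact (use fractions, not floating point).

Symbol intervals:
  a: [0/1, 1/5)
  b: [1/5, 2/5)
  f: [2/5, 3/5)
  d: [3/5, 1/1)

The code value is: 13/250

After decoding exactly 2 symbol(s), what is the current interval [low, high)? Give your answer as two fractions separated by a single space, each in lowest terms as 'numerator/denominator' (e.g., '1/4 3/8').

Step 1: interval [0/1, 1/1), width = 1/1 - 0/1 = 1/1
  'a': [0/1 + 1/1*0/1, 0/1 + 1/1*1/5) = [0/1, 1/5) <- contains code 13/250
  'b': [0/1 + 1/1*1/5, 0/1 + 1/1*2/5) = [1/5, 2/5)
  'f': [0/1 + 1/1*2/5, 0/1 + 1/1*3/5) = [2/5, 3/5)
  'd': [0/1 + 1/1*3/5, 0/1 + 1/1*1/1) = [3/5, 1/1)
  emit 'a', narrow to [0/1, 1/5)
Step 2: interval [0/1, 1/5), width = 1/5 - 0/1 = 1/5
  'a': [0/1 + 1/5*0/1, 0/1 + 1/5*1/5) = [0/1, 1/25)
  'b': [0/1 + 1/5*1/5, 0/1 + 1/5*2/5) = [1/25, 2/25) <- contains code 13/250
  'f': [0/1 + 1/5*2/5, 0/1 + 1/5*3/5) = [2/25, 3/25)
  'd': [0/1 + 1/5*3/5, 0/1 + 1/5*1/1) = [3/25, 1/5)
  emit 'b', narrow to [1/25, 2/25)

Answer: 1/25 2/25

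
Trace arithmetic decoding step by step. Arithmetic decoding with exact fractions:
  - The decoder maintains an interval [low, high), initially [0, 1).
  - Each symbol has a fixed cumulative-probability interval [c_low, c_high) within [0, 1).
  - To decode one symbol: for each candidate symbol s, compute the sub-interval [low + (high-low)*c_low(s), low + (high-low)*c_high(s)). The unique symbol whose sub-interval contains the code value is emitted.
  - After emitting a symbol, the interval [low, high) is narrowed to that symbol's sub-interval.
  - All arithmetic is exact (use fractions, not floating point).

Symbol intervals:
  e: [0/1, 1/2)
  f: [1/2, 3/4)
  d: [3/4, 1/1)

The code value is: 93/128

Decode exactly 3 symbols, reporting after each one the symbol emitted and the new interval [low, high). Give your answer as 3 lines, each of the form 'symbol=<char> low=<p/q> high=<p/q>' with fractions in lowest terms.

Answer: symbol=f low=1/2 high=3/4
symbol=d low=11/16 high=3/4
symbol=f low=23/32 high=47/64

Derivation:
Step 1: interval [0/1, 1/1), width = 1/1 - 0/1 = 1/1
  'e': [0/1 + 1/1*0/1, 0/1 + 1/1*1/2) = [0/1, 1/2)
  'f': [0/1 + 1/1*1/2, 0/1 + 1/1*3/4) = [1/2, 3/4) <- contains code 93/128
  'd': [0/1 + 1/1*3/4, 0/1 + 1/1*1/1) = [3/4, 1/1)
  emit 'f', narrow to [1/2, 3/4)
Step 2: interval [1/2, 3/4), width = 3/4 - 1/2 = 1/4
  'e': [1/2 + 1/4*0/1, 1/2 + 1/4*1/2) = [1/2, 5/8)
  'f': [1/2 + 1/4*1/2, 1/2 + 1/4*3/4) = [5/8, 11/16)
  'd': [1/2 + 1/4*3/4, 1/2 + 1/4*1/1) = [11/16, 3/4) <- contains code 93/128
  emit 'd', narrow to [11/16, 3/4)
Step 3: interval [11/16, 3/4), width = 3/4 - 11/16 = 1/16
  'e': [11/16 + 1/16*0/1, 11/16 + 1/16*1/2) = [11/16, 23/32)
  'f': [11/16 + 1/16*1/2, 11/16 + 1/16*3/4) = [23/32, 47/64) <- contains code 93/128
  'd': [11/16 + 1/16*3/4, 11/16 + 1/16*1/1) = [47/64, 3/4)
  emit 'f', narrow to [23/32, 47/64)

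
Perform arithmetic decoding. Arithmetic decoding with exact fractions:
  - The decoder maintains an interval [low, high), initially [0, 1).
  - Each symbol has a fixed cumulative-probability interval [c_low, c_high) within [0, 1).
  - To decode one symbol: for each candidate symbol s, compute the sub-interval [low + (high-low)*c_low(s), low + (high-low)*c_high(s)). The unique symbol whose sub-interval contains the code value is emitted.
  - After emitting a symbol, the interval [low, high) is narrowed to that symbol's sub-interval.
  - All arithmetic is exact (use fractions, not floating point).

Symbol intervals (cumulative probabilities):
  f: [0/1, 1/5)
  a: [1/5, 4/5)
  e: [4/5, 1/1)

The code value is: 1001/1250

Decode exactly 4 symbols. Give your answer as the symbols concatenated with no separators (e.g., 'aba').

Step 1: interval [0/1, 1/1), width = 1/1 - 0/1 = 1/1
  'f': [0/1 + 1/1*0/1, 0/1 + 1/1*1/5) = [0/1, 1/5)
  'a': [0/1 + 1/1*1/5, 0/1 + 1/1*4/5) = [1/5, 4/5)
  'e': [0/1 + 1/1*4/5, 0/1 + 1/1*1/1) = [4/5, 1/1) <- contains code 1001/1250
  emit 'e', narrow to [4/5, 1/1)
Step 2: interval [4/5, 1/1), width = 1/1 - 4/5 = 1/5
  'f': [4/5 + 1/5*0/1, 4/5 + 1/5*1/5) = [4/5, 21/25) <- contains code 1001/1250
  'a': [4/5 + 1/5*1/5, 4/5 + 1/5*4/5) = [21/25, 24/25)
  'e': [4/5 + 1/5*4/5, 4/5 + 1/5*1/1) = [24/25, 1/1)
  emit 'f', narrow to [4/5, 21/25)
Step 3: interval [4/5, 21/25), width = 21/25 - 4/5 = 1/25
  'f': [4/5 + 1/25*0/1, 4/5 + 1/25*1/5) = [4/5, 101/125) <- contains code 1001/1250
  'a': [4/5 + 1/25*1/5, 4/5 + 1/25*4/5) = [101/125, 104/125)
  'e': [4/5 + 1/25*4/5, 4/5 + 1/25*1/1) = [104/125, 21/25)
  emit 'f', narrow to [4/5, 101/125)
Step 4: interval [4/5, 101/125), width = 101/125 - 4/5 = 1/125
  'f': [4/5 + 1/125*0/1, 4/5 + 1/125*1/5) = [4/5, 501/625) <- contains code 1001/1250
  'a': [4/5 + 1/125*1/5, 4/5 + 1/125*4/5) = [501/625, 504/625)
  'e': [4/5 + 1/125*4/5, 4/5 + 1/125*1/1) = [504/625, 101/125)
  emit 'f', narrow to [4/5, 501/625)

Answer: efff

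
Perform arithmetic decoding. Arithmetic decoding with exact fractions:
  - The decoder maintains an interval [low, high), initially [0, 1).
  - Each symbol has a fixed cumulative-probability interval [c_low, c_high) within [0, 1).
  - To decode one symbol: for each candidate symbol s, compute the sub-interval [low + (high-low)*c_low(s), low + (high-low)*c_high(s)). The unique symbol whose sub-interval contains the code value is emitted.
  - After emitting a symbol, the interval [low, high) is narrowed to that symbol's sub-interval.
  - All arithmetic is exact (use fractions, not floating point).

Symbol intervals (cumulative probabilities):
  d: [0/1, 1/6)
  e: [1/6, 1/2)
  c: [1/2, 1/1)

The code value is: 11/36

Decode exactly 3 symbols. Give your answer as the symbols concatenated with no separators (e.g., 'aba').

Answer: eec

Derivation:
Step 1: interval [0/1, 1/1), width = 1/1 - 0/1 = 1/1
  'd': [0/1 + 1/1*0/1, 0/1 + 1/1*1/6) = [0/1, 1/6)
  'e': [0/1 + 1/1*1/6, 0/1 + 1/1*1/2) = [1/6, 1/2) <- contains code 11/36
  'c': [0/1 + 1/1*1/2, 0/1 + 1/1*1/1) = [1/2, 1/1)
  emit 'e', narrow to [1/6, 1/2)
Step 2: interval [1/6, 1/2), width = 1/2 - 1/6 = 1/3
  'd': [1/6 + 1/3*0/1, 1/6 + 1/3*1/6) = [1/6, 2/9)
  'e': [1/6 + 1/3*1/6, 1/6 + 1/3*1/2) = [2/9, 1/3) <- contains code 11/36
  'c': [1/6 + 1/3*1/2, 1/6 + 1/3*1/1) = [1/3, 1/2)
  emit 'e', narrow to [2/9, 1/3)
Step 3: interval [2/9, 1/3), width = 1/3 - 2/9 = 1/9
  'd': [2/9 + 1/9*0/1, 2/9 + 1/9*1/6) = [2/9, 13/54)
  'e': [2/9 + 1/9*1/6, 2/9 + 1/9*1/2) = [13/54, 5/18)
  'c': [2/9 + 1/9*1/2, 2/9 + 1/9*1/1) = [5/18, 1/3) <- contains code 11/36
  emit 'c', narrow to [5/18, 1/3)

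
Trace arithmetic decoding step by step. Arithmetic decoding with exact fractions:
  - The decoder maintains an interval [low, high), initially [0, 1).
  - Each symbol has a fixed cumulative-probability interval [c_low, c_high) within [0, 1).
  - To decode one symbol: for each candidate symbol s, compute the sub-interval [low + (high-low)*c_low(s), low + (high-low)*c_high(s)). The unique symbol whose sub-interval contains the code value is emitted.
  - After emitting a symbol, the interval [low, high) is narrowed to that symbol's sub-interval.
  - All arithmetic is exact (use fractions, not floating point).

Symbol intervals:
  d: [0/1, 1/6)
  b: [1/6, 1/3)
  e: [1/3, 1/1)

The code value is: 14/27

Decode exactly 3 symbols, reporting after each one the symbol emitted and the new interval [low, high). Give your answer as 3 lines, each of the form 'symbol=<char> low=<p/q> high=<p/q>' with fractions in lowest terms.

Answer: symbol=e low=1/3 high=1/1
symbol=b low=4/9 high=5/9
symbol=e low=13/27 high=5/9

Derivation:
Step 1: interval [0/1, 1/1), width = 1/1 - 0/1 = 1/1
  'd': [0/1 + 1/1*0/1, 0/1 + 1/1*1/6) = [0/1, 1/6)
  'b': [0/1 + 1/1*1/6, 0/1 + 1/1*1/3) = [1/6, 1/3)
  'e': [0/1 + 1/1*1/3, 0/1 + 1/1*1/1) = [1/3, 1/1) <- contains code 14/27
  emit 'e', narrow to [1/3, 1/1)
Step 2: interval [1/3, 1/1), width = 1/1 - 1/3 = 2/3
  'd': [1/3 + 2/3*0/1, 1/3 + 2/3*1/6) = [1/3, 4/9)
  'b': [1/3 + 2/3*1/6, 1/3 + 2/3*1/3) = [4/9, 5/9) <- contains code 14/27
  'e': [1/3 + 2/3*1/3, 1/3 + 2/3*1/1) = [5/9, 1/1)
  emit 'b', narrow to [4/9, 5/9)
Step 3: interval [4/9, 5/9), width = 5/9 - 4/9 = 1/9
  'd': [4/9 + 1/9*0/1, 4/9 + 1/9*1/6) = [4/9, 25/54)
  'b': [4/9 + 1/9*1/6, 4/9 + 1/9*1/3) = [25/54, 13/27)
  'e': [4/9 + 1/9*1/3, 4/9 + 1/9*1/1) = [13/27, 5/9) <- contains code 14/27
  emit 'e', narrow to [13/27, 5/9)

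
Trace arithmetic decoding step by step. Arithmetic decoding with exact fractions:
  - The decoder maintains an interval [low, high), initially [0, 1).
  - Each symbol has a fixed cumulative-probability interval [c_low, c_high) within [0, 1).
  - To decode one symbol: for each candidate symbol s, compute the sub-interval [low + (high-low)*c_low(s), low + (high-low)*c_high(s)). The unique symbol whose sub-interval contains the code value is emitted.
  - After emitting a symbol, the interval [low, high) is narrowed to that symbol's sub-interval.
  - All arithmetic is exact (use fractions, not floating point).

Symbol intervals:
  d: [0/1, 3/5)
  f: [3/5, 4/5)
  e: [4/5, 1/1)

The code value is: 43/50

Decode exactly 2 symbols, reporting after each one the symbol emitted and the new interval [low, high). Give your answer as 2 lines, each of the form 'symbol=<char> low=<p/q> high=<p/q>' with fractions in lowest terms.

Step 1: interval [0/1, 1/1), width = 1/1 - 0/1 = 1/1
  'd': [0/1 + 1/1*0/1, 0/1 + 1/1*3/5) = [0/1, 3/5)
  'f': [0/1 + 1/1*3/5, 0/1 + 1/1*4/5) = [3/5, 4/5)
  'e': [0/1 + 1/1*4/5, 0/1 + 1/1*1/1) = [4/5, 1/1) <- contains code 43/50
  emit 'e', narrow to [4/5, 1/1)
Step 2: interval [4/5, 1/1), width = 1/1 - 4/5 = 1/5
  'd': [4/5 + 1/5*0/1, 4/5 + 1/5*3/5) = [4/5, 23/25) <- contains code 43/50
  'f': [4/5 + 1/5*3/5, 4/5 + 1/5*4/5) = [23/25, 24/25)
  'e': [4/5 + 1/5*4/5, 4/5 + 1/5*1/1) = [24/25, 1/1)
  emit 'd', narrow to [4/5, 23/25)

Answer: symbol=e low=4/5 high=1/1
symbol=d low=4/5 high=23/25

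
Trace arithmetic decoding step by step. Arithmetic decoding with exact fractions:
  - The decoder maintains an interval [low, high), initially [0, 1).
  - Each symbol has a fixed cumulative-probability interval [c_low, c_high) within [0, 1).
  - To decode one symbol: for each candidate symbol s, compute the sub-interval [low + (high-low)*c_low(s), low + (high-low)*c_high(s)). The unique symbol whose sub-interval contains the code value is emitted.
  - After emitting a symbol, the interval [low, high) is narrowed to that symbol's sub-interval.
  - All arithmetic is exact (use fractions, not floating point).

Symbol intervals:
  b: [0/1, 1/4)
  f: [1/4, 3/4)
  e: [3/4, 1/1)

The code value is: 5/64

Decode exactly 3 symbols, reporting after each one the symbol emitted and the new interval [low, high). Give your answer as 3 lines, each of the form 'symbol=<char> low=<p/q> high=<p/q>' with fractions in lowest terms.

Answer: symbol=b low=0/1 high=1/4
symbol=f low=1/16 high=3/16
symbol=b low=1/16 high=3/32

Derivation:
Step 1: interval [0/1, 1/1), width = 1/1 - 0/1 = 1/1
  'b': [0/1 + 1/1*0/1, 0/1 + 1/1*1/4) = [0/1, 1/4) <- contains code 5/64
  'f': [0/1 + 1/1*1/4, 0/1 + 1/1*3/4) = [1/4, 3/4)
  'e': [0/1 + 1/1*3/4, 0/1 + 1/1*1/1) = [3/4, 1/1)
  emit 'b', narrow to [0/1, 1/4)
Step 2: interval [0/1, 1/4), width = 1/4 - 0/1 = 1/4
  'b': [0/1 + 1/4*0/1, 0/1 + 1/4*1/4) = [0/1, 1/16)
  'f': [0/1 + 1/4*1/4, 0/1 + 1/4*3/4) = [1/16, 3/16) <- contains code 5/64
  'e': [0/1 + 1/4*3/4, 0/1 + 1/4*1/1) = [3/16, 1/4)
  emit 'f', narrow to [1/16, 3/16)
Step 3: interval [1/16, 3/16), width = 3/16 - 1/16 = 1/8
  'b': [1/16 + 1/8*0/1, 1/16 + 1/8*1/4) = [1/16, 3/32) <- contains code 5/64
  'f': [1/16 + 1/8*1/4, 1/16 + 1/8*3/4) = [3/32, 5/32)
  'e': [1/16 + 1/8*3/4, 1/16 + 1/8*1/1) = [5/32, 3/16)
  emit 'b', narrow to [1/16, 3/32)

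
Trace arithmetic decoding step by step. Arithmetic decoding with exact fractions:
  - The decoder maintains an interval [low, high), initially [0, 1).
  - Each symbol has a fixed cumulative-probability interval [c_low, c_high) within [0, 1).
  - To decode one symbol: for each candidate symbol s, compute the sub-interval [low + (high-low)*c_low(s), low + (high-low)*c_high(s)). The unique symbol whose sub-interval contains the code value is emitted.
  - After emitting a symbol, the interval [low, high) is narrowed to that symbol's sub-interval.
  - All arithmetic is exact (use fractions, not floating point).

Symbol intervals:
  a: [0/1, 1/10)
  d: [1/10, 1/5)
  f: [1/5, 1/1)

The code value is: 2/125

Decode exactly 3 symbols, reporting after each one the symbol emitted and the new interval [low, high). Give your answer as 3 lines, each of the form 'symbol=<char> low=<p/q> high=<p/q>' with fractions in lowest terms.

Step 1: interval [0/1, 1/1), width = 1/1 - 0/1 = 1/1
  'a': [0/1 + 1/1*0/1, 0/1 + 1/1*1/10) = [0/1, 1/10) <- contains code 2/125
  'd': [0/1 + 1/1*1/10, 0/1 + 1/1*1/5) = [1/10, 1/5)
  'f': [0/1 + 1/1*1/5, 0/1 + 1/1*1/1) = [1/5, 1/1)
  emit 'a', narrow to [0/1, 1/10)
Step 2: interval [0/1, 1/10), width = 1/10 - 0/1 = 1/10
  'a': [0/1 + 1/10*0/1, 0/1 + 1/10*1/10) = [0/1, 1/100)
  'd': [0/1 + 1/10*1/10, 0/1 + 1/10*1/5) = [1/100, 1/50) <- contains code 2/125
  'f': [0/1 + 1/10*1/5, 0/1 + 1/10*1/1) = [1/50, 1/10)
  emit 'd', narrow to [1/100, 1/50)
Step 3: interval [1/100, 1/50), width = 1/50 - 1/100 = 1/100
  'a': [1/100 + 1/100*0/1, 1/100 + 1/100*1/10) = [1/100, 11/1000)
  'd': [1/100 + 1/100*1/10, 1/100 + 1/100*1/5) = [11/1000, 3/250)
  'f': [1/100 + 1/100*1/5, 1/100 + 1/100*1/1) = [3/250, 1/50) <- contains code 2/125
  emit 'f', narrow to [3/250, 1/50)

Answer: symbol=a low=0/1 high=1/10
symbol=d low=1/100 high=1/50
symbol=f low=3/250 high=1/50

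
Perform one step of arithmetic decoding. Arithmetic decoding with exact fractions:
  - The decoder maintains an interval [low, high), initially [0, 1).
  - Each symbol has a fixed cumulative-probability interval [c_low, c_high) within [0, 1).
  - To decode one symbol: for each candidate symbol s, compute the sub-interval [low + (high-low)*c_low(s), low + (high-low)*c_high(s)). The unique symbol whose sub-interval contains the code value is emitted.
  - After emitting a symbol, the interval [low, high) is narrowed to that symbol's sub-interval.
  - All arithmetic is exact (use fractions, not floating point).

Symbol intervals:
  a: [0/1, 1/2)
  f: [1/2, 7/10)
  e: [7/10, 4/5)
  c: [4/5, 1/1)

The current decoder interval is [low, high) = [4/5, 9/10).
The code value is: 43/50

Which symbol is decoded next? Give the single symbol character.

Interval width = high − low = 9/10 − 4/5 = 1/10
Scaled code = (code − low) / width = (43/50 − 4/5) / 1/10 = 3/5
  a: [0/1, 1/2) 
  f: [1/2, 7/10) ← scaled code falls here ✓
  e: [7/10, 4/5) 
  c: [4/5, 1/1) 

Answer: f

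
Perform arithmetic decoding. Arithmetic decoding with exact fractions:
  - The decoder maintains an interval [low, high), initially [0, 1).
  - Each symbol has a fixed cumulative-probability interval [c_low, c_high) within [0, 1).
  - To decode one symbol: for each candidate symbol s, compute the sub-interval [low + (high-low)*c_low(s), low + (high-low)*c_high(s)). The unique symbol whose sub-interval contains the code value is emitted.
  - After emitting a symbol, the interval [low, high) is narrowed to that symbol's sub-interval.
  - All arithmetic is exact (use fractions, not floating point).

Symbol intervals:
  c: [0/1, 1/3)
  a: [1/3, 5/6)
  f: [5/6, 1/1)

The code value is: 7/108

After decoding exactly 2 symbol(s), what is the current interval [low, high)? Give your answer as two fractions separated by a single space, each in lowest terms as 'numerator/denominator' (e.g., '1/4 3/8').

Step 1: interval [0/1, 1/1), width = 1/1 - 0/1 = 1/1
  'c': [0/1 + 1/1*0/1, 0/1 + 1/1*1/3) = [0/1, 1/3) <- contains code 7/108
  'a': [0/1 + 1/1*1/3, 0/1 + 1/1*5/6) = [1/3, 5/6)
  'f': [0/1 + 1/1*5/6, 0/1 + 1/1*1/1) = [5/6, 1/1)
  emit 'c', narrow to [0/1, 1/3)
Step 2: interval [0/1, 1/3), width = 1/3 - 0/1 = 1/3
  'c': [0/1 + 1/3*0/1, 0/1 + 1/3*1/3) = [0/1, 1/9) <- contains code 7/108
  'a': [0/1 + 1/3*1/3, 0/1 + 1/3*5/6) = [1/9, 5/18)
  'f': [0/1 + 1/3*5/6, 0/1 + 1/3*1/1) = [5/18, 1/3)
  emit 'c', narrow to [0/1, 1/9)

Answer: 0/1 1/9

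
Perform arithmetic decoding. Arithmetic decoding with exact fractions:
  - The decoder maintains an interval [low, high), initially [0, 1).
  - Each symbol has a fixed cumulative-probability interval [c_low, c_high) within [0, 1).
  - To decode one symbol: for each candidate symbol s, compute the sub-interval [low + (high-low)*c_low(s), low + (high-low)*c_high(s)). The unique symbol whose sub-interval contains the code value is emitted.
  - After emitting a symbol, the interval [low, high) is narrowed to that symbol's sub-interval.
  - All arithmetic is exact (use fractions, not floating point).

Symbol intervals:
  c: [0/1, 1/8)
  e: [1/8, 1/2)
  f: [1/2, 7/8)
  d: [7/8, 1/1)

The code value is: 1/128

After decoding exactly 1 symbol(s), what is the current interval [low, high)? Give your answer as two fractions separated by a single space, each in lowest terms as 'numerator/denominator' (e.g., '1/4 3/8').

Answer: 0/1 1/8

Derivation:
Step 1: interval [0/1, 1/1), width = 1/1 - 0/1 = 1/1
  'c': [0/1 + 1/1*0/1, 0/1 + 1/1*1/8) = [0/1, 1/8) <- contains code 1/128
  'e': [0/1 + 1/1*1/8, 0/1 + 1/1*1/2) = [1/8, 1/2)
  'f': [0/1 + 1/1*1/2, 0/1 + 1/1*7/8) = [1/2, 7/8)
  'd': [0/1 + 1/1*7/8, 0/1 + 1/1*1/1) = [7/8, 1/1)
  emit 'c', narrow to [0/1, 1/8)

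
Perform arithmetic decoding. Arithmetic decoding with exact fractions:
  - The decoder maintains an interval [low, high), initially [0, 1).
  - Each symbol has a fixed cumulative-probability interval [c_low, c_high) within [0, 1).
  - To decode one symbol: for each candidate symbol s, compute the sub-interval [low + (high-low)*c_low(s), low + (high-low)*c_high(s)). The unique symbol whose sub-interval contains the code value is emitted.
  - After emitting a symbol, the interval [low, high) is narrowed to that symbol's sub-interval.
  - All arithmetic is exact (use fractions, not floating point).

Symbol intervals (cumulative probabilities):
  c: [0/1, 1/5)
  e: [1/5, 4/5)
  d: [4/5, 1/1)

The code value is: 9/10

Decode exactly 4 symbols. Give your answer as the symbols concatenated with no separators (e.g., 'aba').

Step 1: interval [0/1, 1/1), width = 1/1 - 0/1 = 1/1
  'c': [0/1 + 1/1*0/1, 0/1 + 1/1*1/5) = [0/1, 1/5)
  'e': [0/1 + 1/1*1/5, 0/1 + 1/1*4/5) = [1/5, 4/5)
  'd': [0/1 + 1/1*4/5, 0/1 + 1/1*1/1) = [4/5, 1/1) <- contains code 9/10
  emit 'd', narrow to [4/5, 1/1)
Step 2: interval [4/5, 1/1), width = 1/1 - 4/5 = 1/5
  'c': [4/5 + 1/5*0/1, 4/5 + 1/5*1/5) = [4/5, 21/25)
  'e': [4/5 + 1/5*1/5, 4/5 + 1/5*4/5) = [21/25, 24/25) <- contains code 9/10
  'd': [4/5 + 1/5*4/5, 4/5 + 1/5*1/1) = [24/25, 1/1)
  emit 'e', narrow to [21/25, 24/25)
Step 3: interval [21/25, 24/25), width = 24/25 - 21/25 = 3/25
  'c': [21/25 + 3/25*0/1, 21/25 + 3/25*1/5) = [21/25, 108/125)
  'e': [21/25 + 3/25*1/5, 21/25 + 3/25*4/5) = [108/125, 117/125) <- contains code 9/10
  'd': [21/25 + 3/25*4/5, 21/25 + 3/25*1/1) = [117/125, 24/25)
  emit 'e', narrow to [108/125, 117/125)
Step 4: interval [108/125, 117/125), width = 117/125 - 108/125 = 9/125
  'c': [108/125 + 9/125*0/1, 108/125 + 9/125*1/5) = [108/125, 549/625)
  'e': [108/125 + 9/125*1/5, 108/125 + 9/125*4/5) = [549/625, 576/625) <- contains code 9/10
  'd': [108/125 + 9/125*4/5, 108/125 + 9/125*1/1) = [576/625, 117/125)
  emit 'e', narrow to [549/625, 576/625)

Answer: deee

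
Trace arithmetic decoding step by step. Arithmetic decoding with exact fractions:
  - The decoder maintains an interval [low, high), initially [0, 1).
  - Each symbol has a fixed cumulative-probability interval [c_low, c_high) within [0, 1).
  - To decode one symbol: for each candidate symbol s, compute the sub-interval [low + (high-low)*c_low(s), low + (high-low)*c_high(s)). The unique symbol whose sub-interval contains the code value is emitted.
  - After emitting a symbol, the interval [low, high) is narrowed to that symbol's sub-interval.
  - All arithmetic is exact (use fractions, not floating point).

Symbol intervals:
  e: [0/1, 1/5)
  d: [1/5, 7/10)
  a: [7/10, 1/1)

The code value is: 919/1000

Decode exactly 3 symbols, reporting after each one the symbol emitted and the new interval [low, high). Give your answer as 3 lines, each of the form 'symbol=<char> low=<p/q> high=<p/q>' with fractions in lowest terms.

Answer: symbol=a low=7/10 high=1/1
symbol=a low=91/100 high=1/1
symbol=e low=91/100 high=116/125

Derivation:
Step 1: interval [0/1, 1/1), width = 1/1 - 0/1 = 1/1
  'e': [0/1 + 1/1*0/1, 0/1 + 1/1*1/5) = [0/1, 1/5)
  'd': [0/1 + 1/1*1/5, 0/1 + 1/1*7/10) = [1/5, 7/10)
  'a': [0/1 + 1/1*7/10, 0/1 + 1/1*1/1) = [7/10, 1/1) <- contains code 919/1000
  emit 'a', narrow to [7/10, 1/1)
Step 2: interval [7/10, 1/1), width = 1/1 - 7/10 = 3/10
  'e': [7/10 + 3/10*0/1, 7/10 + 3/10*1/5) = [7/10, 19/25)
  'd': [7/10 + 3/10*1/5, 7/10 + 3/10*7/10) = [19/25, 91/100)
  'a': [7/10 + 3/10*7/10, 7/10 + 3/10*1/1) = [91/100, 1/1) <- contains code 919/1000
  emit 'a', narrow to [91/100, 1/1)
Step 3: interval [91/100, 1/1), width = 1/1 - 91/100 = 9/100
  'e': [91/100 + 9/100*0/1, 91/100 + 9/100*1/5) = [91/100, 116/125) <- contains code 919/1000
  'd': [91/100 + 9/100*1/5, 91/100 + 9/100*7/10) = [116/125, 973/1000)
  'a': [91/100 + 9/100*7/10, 91/100 + 9/100*1/1) = [973/1000, 1/1)
  emit 'e', narrow to [91/100, 116/125)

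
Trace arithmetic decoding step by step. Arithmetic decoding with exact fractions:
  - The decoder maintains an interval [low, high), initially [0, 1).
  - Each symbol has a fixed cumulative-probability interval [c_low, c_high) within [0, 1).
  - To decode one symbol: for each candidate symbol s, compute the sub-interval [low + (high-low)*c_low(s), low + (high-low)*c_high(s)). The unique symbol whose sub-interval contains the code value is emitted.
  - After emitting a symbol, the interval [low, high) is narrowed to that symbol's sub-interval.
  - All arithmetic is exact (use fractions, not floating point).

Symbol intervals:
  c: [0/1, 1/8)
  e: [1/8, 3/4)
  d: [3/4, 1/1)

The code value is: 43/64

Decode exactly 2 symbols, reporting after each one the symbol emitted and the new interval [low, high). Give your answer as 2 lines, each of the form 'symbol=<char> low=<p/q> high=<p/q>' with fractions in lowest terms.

Step 1: interval [0/1, 1/1), width = 1/1 - 0/1 = 1/1
  'c': [0/1 + 1/1*0/1, 0/1 + 1/1*1/8) = [0/1, 1/8)
  'e': [0/1 + 1/1*1/8, 0/1 + 1/1*3/4) = [1/8, 3/4) <- contains code 43/64
  'd': [0/1 + 1/1*3/4, 0/1 + 1/1*1/1) = [3/4, 1/1)
  emit 'e', narrow to [1/8, 3/4)
Step 2: interval [1/8, 3/4), width = 3/4 - 1/8 = 5/8
  'c': [1/8 + 5/8*0/1, 1/8 + 5/8*1/8) = [1/8, 13/64)
  'e': [1/8 + 5/8*1/8, 1/8 + 5/8*3/4) = [13/64, 19/32)
  'd': [1/8 + 5/8*3/4, 1/8 + 5/8*1/1) = [19/32, 3/4) <- contains code 43/64
  emit 'd', narrow to [19/32, 3/4)

Answer: symbol=e low=1/8 high=3/4
symbol=d low=19/32 high=3/4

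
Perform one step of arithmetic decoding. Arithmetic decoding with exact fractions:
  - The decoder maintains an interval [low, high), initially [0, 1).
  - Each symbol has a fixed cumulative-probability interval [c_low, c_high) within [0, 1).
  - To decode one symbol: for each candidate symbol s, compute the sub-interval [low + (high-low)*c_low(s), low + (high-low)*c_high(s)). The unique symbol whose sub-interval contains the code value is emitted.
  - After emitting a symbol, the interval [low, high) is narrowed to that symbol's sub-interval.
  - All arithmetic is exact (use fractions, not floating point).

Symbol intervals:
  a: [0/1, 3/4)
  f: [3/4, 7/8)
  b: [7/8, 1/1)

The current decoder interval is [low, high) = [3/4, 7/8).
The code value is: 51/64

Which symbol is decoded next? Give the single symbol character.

Interval width = high − low = 7/8 − 3/4 = 1/8
Scaled code = (code − low) / width = (51/64 − 3/4) / 1/8 = 3/8
  a: [0/1, 3/4) ← scaled code falls here ✓
  f: [3/4, 7/8) 
  b: [7/8, 1/1) 

Answer: a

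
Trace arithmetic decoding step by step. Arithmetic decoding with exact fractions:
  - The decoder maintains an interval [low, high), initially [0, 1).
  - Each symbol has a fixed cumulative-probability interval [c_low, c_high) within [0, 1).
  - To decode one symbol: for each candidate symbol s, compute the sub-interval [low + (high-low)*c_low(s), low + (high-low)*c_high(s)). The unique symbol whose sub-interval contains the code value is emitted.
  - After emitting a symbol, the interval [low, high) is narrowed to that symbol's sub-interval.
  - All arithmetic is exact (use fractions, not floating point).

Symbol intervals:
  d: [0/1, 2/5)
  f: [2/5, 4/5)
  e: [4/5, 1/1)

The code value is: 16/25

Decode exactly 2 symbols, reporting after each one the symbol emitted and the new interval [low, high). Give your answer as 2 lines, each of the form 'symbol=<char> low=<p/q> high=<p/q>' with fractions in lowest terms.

Answer: symbol=f low=2/5 high=4/5
symbol=f low=14/25 high=18/25

Derivation:
Step 1: interval [0/1, 1/1), width = 1/1 - 0/1 = 1/1
  'd': [0/1 + 1/1*0/1, 0/1 + 1/1*2/5) = [0/1, 2/5)
  'f': [0/1 + 1/1*2/5, 0/1 + 1/1*4/5) = [2/5, 4/5) <- contains code 16/25
  'e': [0/1 + 1/1*4/5, 0/1 + 1/1*1/1) = [4/5, 1/1)
  emit 'f', narrow to [2/5, 4/5)
Step 2: interval [2/5, 4/5), width = 4/5 - 2/5 = 2/5
  'd': [2/5 + 2/5*0/1, 2/5 + 2/5*2/5) = [2/5, 14/25)
  'f': [2/5 + 2/5*2/5, 2/5 + 2/5*4/5) = [14/25, 18/25) <- contains code 16/25
  'e': [2/5 + 2/5*4/5, 2/5 + 2/5*1/1) = [18/25, 4/5)
  emit 'f', narrow to [14/25, 18/25)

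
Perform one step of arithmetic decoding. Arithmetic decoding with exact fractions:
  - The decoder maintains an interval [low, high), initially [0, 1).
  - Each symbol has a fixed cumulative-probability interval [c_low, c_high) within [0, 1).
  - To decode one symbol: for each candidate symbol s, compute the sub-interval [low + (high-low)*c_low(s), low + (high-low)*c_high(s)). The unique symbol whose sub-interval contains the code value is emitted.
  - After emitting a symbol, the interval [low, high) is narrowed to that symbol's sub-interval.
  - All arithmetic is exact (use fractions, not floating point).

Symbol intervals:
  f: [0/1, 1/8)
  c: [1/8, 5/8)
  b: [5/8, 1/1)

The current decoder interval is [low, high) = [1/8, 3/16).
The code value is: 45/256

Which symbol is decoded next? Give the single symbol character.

Answer: b

Derivation:
Interval width = high − low = 3/16 − 1/8 = 1/16
Scaled code = (code − low) / width = (45/256 − 1/8) / 1/16 = 13/16
  f: [0/1, 1/8) 
  c: [1/8, 5/8) 
  b: [5/8, 1/1) ← scaled code falls here ✓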